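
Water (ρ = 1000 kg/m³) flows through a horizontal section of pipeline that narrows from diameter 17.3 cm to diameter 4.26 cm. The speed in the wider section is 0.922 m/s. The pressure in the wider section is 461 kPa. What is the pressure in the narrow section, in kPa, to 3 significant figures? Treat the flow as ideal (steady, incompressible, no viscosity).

Continuity gives A₁v₁ = A₂v₂, so v₂ = (235 cm²)/(14.3 cm²) × 0.922 m/s = 15.2 m/s.
Bernoulli (h₁ = h₂): P₁ − P₂ = ½ρ(v₂² − v₁²).
P₂ = P₁ − ½ρ(v₂² − v₁²) = 461000 − ½·1000·(15.2² − 0.922²) = 461000 − 115000 = 346000 Pa.

P₂ ≈ 346 kPa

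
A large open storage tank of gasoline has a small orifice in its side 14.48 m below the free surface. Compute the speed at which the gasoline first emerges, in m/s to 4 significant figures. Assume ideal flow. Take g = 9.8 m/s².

The surface is effectively still and both ends are open, so ½v² = gh and v = √(2·9.8·14.48) = 16.85 m/s.

v ≈ 16.85 m/s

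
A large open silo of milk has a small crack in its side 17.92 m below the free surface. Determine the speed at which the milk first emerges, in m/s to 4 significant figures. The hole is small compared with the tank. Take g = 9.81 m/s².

The surface is effectively still and both ends are open, so ½v² = gh and v = √(2·9.81·17.92) = 18.75 m/s.

v ≈ 18.75 m/s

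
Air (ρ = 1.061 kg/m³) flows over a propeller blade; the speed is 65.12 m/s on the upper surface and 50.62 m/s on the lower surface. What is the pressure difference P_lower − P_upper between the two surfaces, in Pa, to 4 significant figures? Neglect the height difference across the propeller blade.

890.3 Pa

With negligible Δh, P + ½ρv² is constant, so P_low − P_up = ½ρ(v_up² − v_low²).
ΔP = ½·1.061·(65.12² − 50.62²) = 890.3 Pa.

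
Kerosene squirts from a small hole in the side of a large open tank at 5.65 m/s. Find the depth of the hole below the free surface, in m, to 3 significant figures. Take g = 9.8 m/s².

1.63 m

For a small hole in a large open tank, ½v² = gh, giving h = v²/(2g).
h = 5.65²/(2·9.8) = 31.9/19.60 = 1.63 m.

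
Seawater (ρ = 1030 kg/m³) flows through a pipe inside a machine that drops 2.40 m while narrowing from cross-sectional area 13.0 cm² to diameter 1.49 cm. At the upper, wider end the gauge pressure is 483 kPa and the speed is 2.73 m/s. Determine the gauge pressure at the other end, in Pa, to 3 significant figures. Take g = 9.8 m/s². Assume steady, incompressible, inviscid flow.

P₂ ≈ 298000 Pa

By continuity, v₂ = v₁·A₁/A₂ = 2.73·(13.0/1.74) = 20.4 m/s.
Bernoulli: P₁ + ½ρv₁² + ρg h₁ = P₂ + ½ρv₂² + ρg h₂, so P₂ = P₁ + ½ρ(v₁² − v₂²) − ρg(h₂ − h₁).
P₂ = 483000 + ½·1030·(2.73² − 20.4²) − 1030·9.8·(−2.40) = 483000 + (-210000) − (-24200) = 298000 Pa.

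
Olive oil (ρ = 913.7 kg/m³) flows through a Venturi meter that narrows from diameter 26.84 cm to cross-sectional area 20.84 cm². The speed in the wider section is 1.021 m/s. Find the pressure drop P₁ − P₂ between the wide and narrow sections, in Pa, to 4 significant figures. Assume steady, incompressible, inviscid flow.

Continuity gives A₁v₁ = A₂v₂, so v₂ = (565.8 cm²)/(20.84 cm²) × 1.021 m/s = 27.72 m/s.
Along the horizontal streamline, P + ½ρv² is constant.
P₁ − P₂ = ½·913.7·(27.72² − 1.021²) = ½·913.7·767.3 = 350500 Pa.

ΔP = 350500 Pa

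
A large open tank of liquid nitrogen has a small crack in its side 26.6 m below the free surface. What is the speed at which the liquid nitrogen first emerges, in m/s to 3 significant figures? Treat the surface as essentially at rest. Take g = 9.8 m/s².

The surface is effectively still and both ends are open, so ½v² = gh and v = √(2·9.8·26.6) = 22.8 m/s.

22.8 m/s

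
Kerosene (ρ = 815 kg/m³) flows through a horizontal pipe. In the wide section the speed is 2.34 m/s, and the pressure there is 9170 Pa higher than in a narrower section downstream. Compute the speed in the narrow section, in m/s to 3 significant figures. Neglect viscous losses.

v₂ ≈ 5.29 m/s

Along the level pipe P + ½ρv² is conserved, hence v₂² = v₁² + 2(P₁ − P₂)/ρ.
v₂ = √(2.34² + 2·9170/815) = √(5.48 + 22.5) = 5.29 m/s.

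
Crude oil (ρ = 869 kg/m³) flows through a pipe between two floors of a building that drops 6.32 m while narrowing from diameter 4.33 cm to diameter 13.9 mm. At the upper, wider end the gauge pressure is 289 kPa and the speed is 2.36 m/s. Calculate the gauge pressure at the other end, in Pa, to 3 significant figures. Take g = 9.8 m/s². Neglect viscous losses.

P₂ ≈ 117000 Pa

By continuity, v₂ = v₁·A₁/A₂ = 2.36·(14.7/1.52) = 22.9 m/s.
Applying Bernoulli between the two ends and solving for P₂: P₂ = P₁ + ½ρ(v₁² − v₂²) − ρgΔh.
P₂ = 289000 + ½·869·(2.36² − 22.9²) − 869·9.8·(−6.32) = 289000 + (-225000) − (-53800) = 117000 Pa.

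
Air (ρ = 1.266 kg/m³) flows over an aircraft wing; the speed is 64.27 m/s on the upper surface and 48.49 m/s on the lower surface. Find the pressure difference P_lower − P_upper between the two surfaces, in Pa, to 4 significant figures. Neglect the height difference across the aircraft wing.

ΔP = 1126 Pa

With negligible Δh, P + ½ρv² is constant, so P_low − P_up = ½ρ(v_up² − v_low²).
ΔP = ½·1.266·(64.27² − 48.49²) = 1126 Pa.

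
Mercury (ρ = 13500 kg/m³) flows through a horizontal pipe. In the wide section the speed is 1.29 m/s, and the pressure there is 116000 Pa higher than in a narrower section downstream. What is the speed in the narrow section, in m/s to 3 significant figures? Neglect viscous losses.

Horizontal Bernoulli: P₁ + ½ρv₁² = P₂ + ½ρv₂², so v₂² = v₁² + 2(P₁ − P₂)/ρ.
v₂ = √(1.29² + 2·116000/13500) = √(1.66 + 17.2) = 4.34 m/s.

v₂ = 4.34 m/s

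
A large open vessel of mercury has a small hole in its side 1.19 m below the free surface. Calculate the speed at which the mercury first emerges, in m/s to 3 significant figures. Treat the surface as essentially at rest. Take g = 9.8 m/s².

Bernoulli from surface to hole (P equal, v_surface ≈ 0): v = √(2gh) = √(2×9.8×1.19) = 4.83 m/s.

v ≈ 4.83 m/s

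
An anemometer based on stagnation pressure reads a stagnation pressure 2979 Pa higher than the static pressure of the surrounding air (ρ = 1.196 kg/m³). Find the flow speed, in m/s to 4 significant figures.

70.58 m/s

At the stagnation point the flow is brought to rest, so Bernoulli gives P_stag − P_static = ½ρv².
v = √(2ΔP/ρ) = √(2·2979/1.196) = 70.58 m/s.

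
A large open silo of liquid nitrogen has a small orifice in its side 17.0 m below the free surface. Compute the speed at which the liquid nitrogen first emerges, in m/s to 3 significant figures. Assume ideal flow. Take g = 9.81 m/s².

With the surface at rest and both surface and jet at atmospheric pressure, Bernoulli gives ρg h = ½ρv², so v = √(2gh) = √(2·9.81·17.0) = 18.3 m/s.

18.3 m/s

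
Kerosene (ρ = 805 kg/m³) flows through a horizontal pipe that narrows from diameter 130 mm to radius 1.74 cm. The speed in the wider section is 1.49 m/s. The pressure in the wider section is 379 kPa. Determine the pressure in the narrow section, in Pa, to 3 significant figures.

The volume flow rate is constant, so v₂ = (A₁/A₂)v₁ = (133/9.51)·1.49 = 20.8 m/s.
With no height change, Bernoulli's equation is P₁ + ½ρv₁² = P₂ + ½ρv₂².
P₂ = P₁ − ½ρ(v₂² − v₁²) = 379000 − ½·805·(20.8² − 1.49²) = 379000 − 173000 = 206000 Pa.

P₂ ≈ 206000 Pa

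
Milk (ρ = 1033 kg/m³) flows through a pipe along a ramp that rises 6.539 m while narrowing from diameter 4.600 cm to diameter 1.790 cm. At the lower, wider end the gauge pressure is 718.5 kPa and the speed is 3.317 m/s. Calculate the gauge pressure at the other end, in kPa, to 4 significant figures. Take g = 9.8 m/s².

P₂ ≈ 410.1 kPa

By continuity, v₂ = v₁·A₁/A₂ = 3.317·(16.62/2.516) = 21.91 m/s.
Applying Bernoulli between the two ends and solving for P₂: P₂ = P₁ + ½ρ(v₁² − v₂²) − ρgΔh.
P₂ = 718500 + ½·1033·(3.317² − 21.91²) − 1033·9.8·(+6.539) = 718500 + (-242200) − (66200) = 410100 Pa.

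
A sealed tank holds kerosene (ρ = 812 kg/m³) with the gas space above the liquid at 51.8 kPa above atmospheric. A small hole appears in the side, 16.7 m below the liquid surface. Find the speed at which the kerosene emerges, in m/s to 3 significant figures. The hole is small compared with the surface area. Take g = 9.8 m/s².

Take point 1 at the surface (v₁ ≈ 0) and point 2 at the hole (at atmospheric pressure). Bernoulli: P₁ + ρg h = P_atm + ½ρv₂².
With P₁ − P_atm = 51800 Pa, v₂ = √(2gh + 2ΔP/ρ) = √(2·9.8·16.7 + 2·51800/812) = 21.3 m/s.

v ≈ 21.3 m/s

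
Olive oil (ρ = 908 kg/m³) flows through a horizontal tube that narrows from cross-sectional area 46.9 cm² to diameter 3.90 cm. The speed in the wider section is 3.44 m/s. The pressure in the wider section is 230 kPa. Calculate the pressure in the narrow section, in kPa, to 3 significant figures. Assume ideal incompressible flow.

Continuity gives A₁v₁ = A₂v₂, so v₂ = (46.9 cm²)/(11.9 cm²) × 3.44 m/s = 13.5 m/s.
The pipe is horizontal, so Bernoulli reduces to P₁ + ½ρv₁² = P₂ + ½ρv₂².
P₂ = P₁ − ½ρ(v₂² − v₁²) = 230000 − ½·908·(13.5² − 3.44²) = 230000 − 77400 = 153000 Pa.

153 kPa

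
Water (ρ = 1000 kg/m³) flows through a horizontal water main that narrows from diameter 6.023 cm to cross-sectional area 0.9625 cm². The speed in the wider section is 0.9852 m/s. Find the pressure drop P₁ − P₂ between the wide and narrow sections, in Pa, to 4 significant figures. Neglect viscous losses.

424800 Pa

The volume flow rate is constant, so v₂ = (A₁/A₂)v₁ = (28.49/0.9625)·0.9852 = 29.16 m/s.
The pipe is horizontal, so Bernoulli reduces to P₁ + ½ρv₁² = P₂ + ½ρv₂².
P₁ − P₂ = ½·1000·(29.16² − 0.9852²) = ½·1000·849.5 = 424800 Pa.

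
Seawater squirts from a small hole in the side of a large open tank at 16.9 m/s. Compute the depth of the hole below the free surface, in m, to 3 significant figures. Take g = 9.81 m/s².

Torricelli: v = √(2gh), so h = v²/(2g).
h = 16.9²/(2·9.81) = 286/19.62 = 14.6 m.

h ≈ 14.6 m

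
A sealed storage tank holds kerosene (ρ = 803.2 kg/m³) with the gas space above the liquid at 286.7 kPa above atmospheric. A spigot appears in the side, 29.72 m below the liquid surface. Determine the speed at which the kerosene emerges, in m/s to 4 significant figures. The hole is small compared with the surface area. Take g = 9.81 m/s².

v ≈ 36.01 m/s

Take point 1 at the surface (v₁ ≈ 0) and point 2 at the hole (at atmospheric pressure). Bernoulli: P₁ + ρg h = P_atm + ½ρv₂².
With P₁ − P_atm = 286700 Pa, v₂ = √(2gh + 2ΔP/ρ) = √(2·9.81·29.72 + 2·286700/803.2) = 36.01 m/s.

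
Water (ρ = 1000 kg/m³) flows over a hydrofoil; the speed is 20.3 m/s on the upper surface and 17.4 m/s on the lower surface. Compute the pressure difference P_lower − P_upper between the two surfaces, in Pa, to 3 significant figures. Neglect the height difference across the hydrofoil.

The pressure is lower where the speed is higher: ΔP = ½ρ(v_up² − v_low²).
ΔP = ½·1000·(20.3² − 17.4²) = 54700 Pa.

54700 Pa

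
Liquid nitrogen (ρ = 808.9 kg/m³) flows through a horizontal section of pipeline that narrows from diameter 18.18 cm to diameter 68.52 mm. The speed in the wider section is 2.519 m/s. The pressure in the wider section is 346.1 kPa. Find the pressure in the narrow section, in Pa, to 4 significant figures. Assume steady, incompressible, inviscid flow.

The volume flow rate is constant, so v₂ = (A₁/A₂)v₁ = (259.6/36.87)·2.519 = 17.73 m/s.
Along the horizontal streamline, P + ½ρv² is constant.
P₂ = P₁ − ½ρ(v₂² − v₁²) = 346100 − ½·808.9·(17.73² − 2.519²) = 346100 − 124600 = 221500 Pa.

221500 Pa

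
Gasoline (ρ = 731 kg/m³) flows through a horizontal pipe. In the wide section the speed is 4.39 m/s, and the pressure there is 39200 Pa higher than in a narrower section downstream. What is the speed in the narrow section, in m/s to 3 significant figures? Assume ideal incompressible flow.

11.2 m/s

Horizontal Bernoulli: P₁ + ½ρv₁² = P₂ + ½ρv₂², so v₂² = v₁² + 2(P₁ − P₂)/ρ.
v₂ = √(4.39² + 2·39200/731) = √(19.3 + 107) = 11.2 m/s.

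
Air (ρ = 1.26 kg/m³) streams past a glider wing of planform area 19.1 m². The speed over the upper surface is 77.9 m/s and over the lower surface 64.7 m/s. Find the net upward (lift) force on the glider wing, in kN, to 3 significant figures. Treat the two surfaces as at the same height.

22.6 kN

From P + ½ρv² = const at equal height, P_low − P_up = ½ρ(v_up² − v_low²).
ΔP = ½·1.26·(77.9² − 64.7²) = 1190 Pa.
Lift = ΔP · A = 1190 × 19.1 = 22600 N.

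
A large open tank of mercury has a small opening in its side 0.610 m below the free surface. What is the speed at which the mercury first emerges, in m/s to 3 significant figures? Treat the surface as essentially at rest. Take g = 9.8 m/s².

The surface is effectively still and both ends are open, so ½v² = gh and v = √(2·9.8·0.610) = 3.46 m/s.

3.46 m/s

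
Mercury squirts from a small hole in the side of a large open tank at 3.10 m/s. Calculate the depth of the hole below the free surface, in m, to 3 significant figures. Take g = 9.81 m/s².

For a small hole in a large open tank, ½v² = gh, giving h = v²/(2g).
h = 3.10²/(2·9.81) = 9.61/19.62 = 0.490 m.

h ≈ 0.490 m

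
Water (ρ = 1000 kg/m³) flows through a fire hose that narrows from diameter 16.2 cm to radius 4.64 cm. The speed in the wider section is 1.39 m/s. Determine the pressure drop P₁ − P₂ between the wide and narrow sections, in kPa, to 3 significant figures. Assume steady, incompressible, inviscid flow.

ΔP ≈ 8.01 kPa

Continuity gives A₁v₁ = A₂v₂, so v₂ = (206 cm²)/(67.6 cm²) × 1.39 m/s = 4.24 m/s.
Bernoulli (h₁ = h₂): P₁ − P₂ = ½ρ(v₂² − v₁²).
P₁ − P₂ = ½·1000·(4.24² − 1.39²) = ½·1000·16.0 = 8010 Pa.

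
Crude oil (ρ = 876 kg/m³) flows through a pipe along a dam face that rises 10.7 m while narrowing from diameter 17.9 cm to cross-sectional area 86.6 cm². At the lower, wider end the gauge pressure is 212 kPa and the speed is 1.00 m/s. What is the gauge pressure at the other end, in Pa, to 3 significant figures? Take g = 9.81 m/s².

P₂ ≈ 117000 Pa

The volume flow rate is constant, so v₂ = (A₁/A₂)v₁ = (252/86.6)·1.00 = 2.91 m/s.
Bernoulli: P₁ + ½ρv₁² + ρg h₁ = P₂ + ½ρv₂² + ρg h₂, so P₂ = P₁ + ½ρ(v₁² − v₂²) − ρg(h₂ − h₁).
P₂ = 212000 + ½·876·(1.00² − 2.91²) − 876·9.81·(+10.7) = 212000 + (-3260) − (92000) = 117000 Pa.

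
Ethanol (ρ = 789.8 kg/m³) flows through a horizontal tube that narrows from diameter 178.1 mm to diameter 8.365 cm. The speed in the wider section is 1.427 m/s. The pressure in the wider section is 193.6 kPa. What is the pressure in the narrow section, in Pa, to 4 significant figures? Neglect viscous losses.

By continuity, v₂ = v₁·A₁/A₂ = 1.427·(249.1/54.96) = 6.469 m/s.
With no height change, Bernoulli's equation is P₁ + ½ρv₁² = P₂ + ½ρv₂².
P₂ = P₁ − ½ρ(v₂² − v₁²) = 193600 − ½·789.8·(6.469² − 1.427²) = 193600 − 15720 = 177900 Pa.

P₂ = 177900 Pa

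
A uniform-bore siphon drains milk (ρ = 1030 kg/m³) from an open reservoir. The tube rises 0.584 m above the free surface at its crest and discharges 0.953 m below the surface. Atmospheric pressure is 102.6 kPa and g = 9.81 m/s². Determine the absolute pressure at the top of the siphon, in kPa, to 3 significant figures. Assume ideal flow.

From the surface to the outlet (both open to atmosphere, surface at rest): v = √(2g·h_out) = √(2·9.81·0.953) = 4.32 m/s.
Continuity keeps v the same throughout the tube; from surface to crest, P_atm + 0 = P_top + ½ρv² + ρg·h_top.
P_top = 102600 − ½·1030·4.32² − 1030·9.81·0.584 = 87100 Pa.

P_top = 87.1 kPa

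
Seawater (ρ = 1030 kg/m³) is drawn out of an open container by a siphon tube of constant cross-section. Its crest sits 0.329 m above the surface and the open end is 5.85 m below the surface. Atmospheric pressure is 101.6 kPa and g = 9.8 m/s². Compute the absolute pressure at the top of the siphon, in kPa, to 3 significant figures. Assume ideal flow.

Bernoulli surface→outlet gives ½v² = g·h_out, so v = √(2·9.8·5.85) = 10.7 m/s.
Continuity keeps v the same throughout the tube; from surface to crest, P_atm + 0 = P_top + ½ρv² + ρg·h_top.
P_top = 101600 − ½·1030·10.7² − 1030·9.8·0.329 = 39200 Pa.

P_top ≈ 39.2 kPa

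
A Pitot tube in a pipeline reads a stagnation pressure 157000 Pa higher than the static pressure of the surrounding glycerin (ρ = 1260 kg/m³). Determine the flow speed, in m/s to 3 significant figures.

v ≈ 15.8 m/s

The dynamic pressure equals the rise in static pressure at the stagnation point: ΔP = ½ρv².
v = √(2ΔP/ρ) = √(2·157000/1260) = 15.8 m/s.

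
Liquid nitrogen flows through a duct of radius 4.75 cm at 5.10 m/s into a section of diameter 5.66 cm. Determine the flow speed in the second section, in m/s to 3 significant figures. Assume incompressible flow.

The volume flow rate is constant, so v₂ = (A₁/A₂)v₁ = (70.9/25.2)·5.10 = 14.4 m/s.

v₂ ≈ 14.4 m/s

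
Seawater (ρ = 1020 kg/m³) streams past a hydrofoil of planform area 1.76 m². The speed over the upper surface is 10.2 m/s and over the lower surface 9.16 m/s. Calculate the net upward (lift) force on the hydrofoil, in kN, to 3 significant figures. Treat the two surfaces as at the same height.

F = 18.1 kN

The faster flow above has the lower pressure; Bernoulli (same height) gives ΔP = ½ρ(v_up² − v_low²).
ΔP = ½·1020·(10.2² − 9.16²) = 10300 Pa.
Lift = ΔP · A = 10300 × 1.76 = 18100 N.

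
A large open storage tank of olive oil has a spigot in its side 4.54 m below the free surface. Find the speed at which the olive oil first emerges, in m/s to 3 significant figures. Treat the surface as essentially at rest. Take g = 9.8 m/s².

v = 9.43 m/s

With the surface at rest and both surface and jet at atmospheric pressure, Bernoulli gives ρg h = ½ρv², so v = √(2gh) = √(2·9.8·4.54) = 9.43 m/s.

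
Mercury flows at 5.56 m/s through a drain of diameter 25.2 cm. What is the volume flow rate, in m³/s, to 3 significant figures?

Q ≈ 0.277 m³/s

Q = A·v = 0.0499 m² × 5.56 m/s = 0.277 m³/s.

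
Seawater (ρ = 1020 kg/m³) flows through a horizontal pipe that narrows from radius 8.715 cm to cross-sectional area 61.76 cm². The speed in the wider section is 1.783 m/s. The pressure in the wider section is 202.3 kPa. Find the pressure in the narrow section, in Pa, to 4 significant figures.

P₂ ≈ 179700 Pa

Continuity gives A₁v₁ = A₂v₂, so v₂ = (238.6 cm²)/(61.76 cm²) × 1.783 m/s = 6.889 m/s.
Along the horizontal streamline, P + ½ρv² is constant.
P₂ = P₁ − ½ρ(v₂² − v₁²) = 202300 − ½·1020·(6.889² − 1.783²) = 202300 − 22580 = 179700 Pa.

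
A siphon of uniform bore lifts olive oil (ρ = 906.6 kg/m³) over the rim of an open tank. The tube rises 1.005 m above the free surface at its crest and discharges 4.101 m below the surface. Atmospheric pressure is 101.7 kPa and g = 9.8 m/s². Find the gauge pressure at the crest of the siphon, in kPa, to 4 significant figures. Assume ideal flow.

From the surface to the outlet (both open to atmosphere, surface at rest): v = √(2g·h_out) = √(2·9.8·4.101) = 8.965 m/s.
The bore is uniform, so the speed at the crest is the same v. Bernoulli surface→crest: P_atm = P_top + ½ρv² + ρg·h_top.
P_top = 101700 − ½·906.6·8.965² − 906.6·9.8·1.005 = 56330 Pa. So P_gauge = P_top − P_atm = -45370 Pa.

P_gauge ≈ -45.37 kPa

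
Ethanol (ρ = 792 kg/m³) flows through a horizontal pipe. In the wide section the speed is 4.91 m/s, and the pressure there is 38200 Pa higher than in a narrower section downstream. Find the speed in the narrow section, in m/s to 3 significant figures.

With h₁ = h₂, rearranging Bernoulli gives v₂ = √(v₁² + 2ΔP/ρ).
v₂ = √(4.91² + 2·38200/792) = √(24.1 + 96.5) = 11.0 m/s.

v₂ = 11.0 m/s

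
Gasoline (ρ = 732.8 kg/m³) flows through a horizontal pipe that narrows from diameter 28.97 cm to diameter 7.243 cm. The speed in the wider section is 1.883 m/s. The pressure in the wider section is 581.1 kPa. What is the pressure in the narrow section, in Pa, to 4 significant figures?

Mass conservation (A₁v₁ = A₂v₂) gives v₂ = 1.883 × 659.2/41.20 = 30.12 m/s.
Bernoulli (h₁ = h₂): P₁ − P₂ = ½ρ(v₂² − v₁²).
P₂ = P₁ − ½ρ(v₂² − v₁²) = 581100 − ½·732.8·(30.12² − 1.883²) = 581100 − 331200 = 249900 Pa.

P₂ = 249900 Pa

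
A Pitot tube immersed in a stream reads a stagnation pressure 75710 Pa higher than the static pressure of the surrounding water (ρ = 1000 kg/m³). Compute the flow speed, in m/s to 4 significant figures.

v ≈ 12.31 m/s

At the stagnation point the flow is brought to rest, so Bernoulli gives P_stag − P_static = ½ρv².
v = √(2ΔP/ρ) = √(2·75710/1000) = 12.31 m/s.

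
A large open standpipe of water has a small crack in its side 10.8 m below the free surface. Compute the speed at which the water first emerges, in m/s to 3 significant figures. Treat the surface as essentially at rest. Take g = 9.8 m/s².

The surface is effectively still and both ends are open, so ½v² = gh and v = √(2·9.8·10.8) = 14.5 m/s.

v ≈ 14.5 m/s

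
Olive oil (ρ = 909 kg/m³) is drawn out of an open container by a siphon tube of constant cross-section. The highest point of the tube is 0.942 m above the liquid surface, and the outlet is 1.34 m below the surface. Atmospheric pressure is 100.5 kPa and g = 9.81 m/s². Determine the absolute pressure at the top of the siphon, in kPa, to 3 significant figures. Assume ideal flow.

P_top = 80.2 kPa

The outlet speed comes from Torricelli: v = √(2g·1.34) = 5.13 m/s.
With constant cross-section the crest speed equals v; applying Bernoulli from the surface up to the crest, P_top = P_atm − ½ρv² − ρg·h_top.
P_top = 100500 − ½·909·5.13² − 909·9.81·0.942 = 80200 Pa.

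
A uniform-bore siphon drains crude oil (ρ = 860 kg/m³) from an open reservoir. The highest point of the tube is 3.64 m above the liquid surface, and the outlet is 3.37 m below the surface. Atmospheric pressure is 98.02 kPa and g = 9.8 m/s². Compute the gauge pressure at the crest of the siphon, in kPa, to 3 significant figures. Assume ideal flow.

Bernoulli surface→outlet gives ½v² = g·h_out, so v = √(2·9.8·3.37) = 8.13 m/s.
Continuity keeps v the same throughout the tube; from surface to crest, P_atm + 0 = P_top + ½ρv² + ρg·h_top.
P_top = 98020 − ½·860·8.13² − 860·9.8·3.64 = 38900 Pa. So P_gauge = P_top − P_atm = -59100 Pa.

-59.1 kPa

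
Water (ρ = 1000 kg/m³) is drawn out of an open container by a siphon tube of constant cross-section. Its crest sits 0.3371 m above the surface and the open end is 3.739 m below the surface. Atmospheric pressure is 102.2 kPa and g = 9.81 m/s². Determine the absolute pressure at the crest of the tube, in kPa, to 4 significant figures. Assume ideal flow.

P_top ≈ 62.21 kPa

From the surface to the outlet (both open to atmosphere, surface at rest): v = √(2g·h_out) = √(2·9.81·3.739) = 8.565 m/s.
The bore is uniform, so the speed at the crest is the same v. Bernoulli surface→crest: P_atm = P_top + ½ρv² + ρg·h_top.
P_top = 102200 − ½·1000·8.565² − 1000·9.81·0.3371 = 62210 Pa.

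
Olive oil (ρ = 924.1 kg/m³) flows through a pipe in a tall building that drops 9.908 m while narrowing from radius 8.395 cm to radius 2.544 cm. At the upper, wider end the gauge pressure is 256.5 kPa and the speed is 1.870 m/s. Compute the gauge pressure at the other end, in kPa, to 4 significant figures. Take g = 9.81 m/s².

Continuity gives A₁v₁ = A₂v₂, so v₂ = (221.4 cm²)/(20.33 cm²) × 1.870 m/s = 20.36 m/s.
Bernoulli: P₁ + ½ρv₁² + ρg h₁ = P₂ + ½ρv₂² + ρg h₂, so P₂ = P₁ + ½ρ(v₁² − v₂²) − ρg(h₂ − h₁).
P₂ = 256500 + ½·924.1·(1.870² − 20.36²) − 924.1·9.81·(−9.908) = 256500 + (-190000) − (-89820) = 156300 Pa.

156.3 kPa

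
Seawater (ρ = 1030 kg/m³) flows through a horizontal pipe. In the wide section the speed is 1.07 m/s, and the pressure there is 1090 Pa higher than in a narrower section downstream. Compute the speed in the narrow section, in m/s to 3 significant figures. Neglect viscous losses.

Along the level pipe P + ½ρv² is conserved, hence v₂² = v₁² + 2(P₁ − P₂)/ρ.
v₂ = √(1.07² + 2·1090/1030) = √(1.14 + 2.12) = 1.81 m/s.

v₂ ≈ 1.81 m/s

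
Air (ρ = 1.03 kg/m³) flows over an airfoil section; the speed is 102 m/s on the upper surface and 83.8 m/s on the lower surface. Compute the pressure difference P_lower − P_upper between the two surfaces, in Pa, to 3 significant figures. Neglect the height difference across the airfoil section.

ΔP = 1740 Pa

Bernoulli (same height): P_lower − P_upper = ½ρ(v_upper² − v_lower²).
ΔP = ½·1.03·(102² − 83.8²) = 1740 Pa.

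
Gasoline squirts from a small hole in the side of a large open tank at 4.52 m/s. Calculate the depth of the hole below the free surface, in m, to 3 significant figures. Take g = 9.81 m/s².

Inverting v = √(2gh) gives h = v² / 2g.
h = 4.52²/(2·9.81) = 20.4/19.62 = 1.04 m.

1.04 m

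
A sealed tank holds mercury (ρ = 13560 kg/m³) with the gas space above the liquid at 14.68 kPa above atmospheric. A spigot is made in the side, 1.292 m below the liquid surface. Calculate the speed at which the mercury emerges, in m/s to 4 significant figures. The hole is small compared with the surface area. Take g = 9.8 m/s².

v ≈ 5.243 m/s

Take point 1 at the surface (v₁ ≈ 0) and point 2 at the hole (at atmospheric pressure). Bernoulli: P₁ + ρg h = P_atm + ½ρv₂².
With P₁ − P_atm = 14680 Pa, v₂ = √(2gh + 2ΔP/ρ) = √(2·9.8·1.292 + 2·14680/13560) = 5.243 m/s.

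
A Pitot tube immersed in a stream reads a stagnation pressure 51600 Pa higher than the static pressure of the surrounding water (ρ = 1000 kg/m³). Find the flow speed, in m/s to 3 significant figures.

v ≈ 10.2 m/s

The dynamic pressure equals the rise in static pressure at the stagnation point: ΔP = ½ρv².
v = √(2ΔP/ρ) = √(2·51600/1000) = 10.2 m/s.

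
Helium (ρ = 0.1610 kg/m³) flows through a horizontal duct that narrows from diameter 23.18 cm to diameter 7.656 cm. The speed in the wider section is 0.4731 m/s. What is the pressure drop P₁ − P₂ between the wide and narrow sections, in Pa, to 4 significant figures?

The volume flow rate is constant, so v₂ = (A₁/A₂)v₁ = (422.0/46.04)·0.4731 = 4.337 m/s.
Along the horizontal streamline, P + ½ρv² is constant.
P₁ − P₂ = ½·0.1610·(4.337² − 0.4731²) = ½·0.1610·18.58 = 1.496 Pa.

1.496 Pa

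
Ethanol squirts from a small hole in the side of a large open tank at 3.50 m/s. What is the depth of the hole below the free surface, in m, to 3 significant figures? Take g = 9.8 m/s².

0.625 m

Torricelli: v = √(2gh), so h = v²/(2g).
h = 3.50²/(2·9.8) = 12.2/19.60 = 0.625 m.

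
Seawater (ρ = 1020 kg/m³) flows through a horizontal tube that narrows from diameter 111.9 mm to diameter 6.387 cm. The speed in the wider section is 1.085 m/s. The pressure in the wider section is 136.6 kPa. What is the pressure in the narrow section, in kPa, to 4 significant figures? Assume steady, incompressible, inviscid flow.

Continuity gives A₁v₁ = A₂v₂, so v₂ = (98.34 cm²)/(32.04 cm²) × 1.085 m/s = 3.330 m/s.
Bernoulli (h₁ = h₂): P₁ − P₂ = ½ρ(v₂² − v₁²).
P₂ = P₁ − ½ρ(v₂² − v₁²) = 136600 − ½·1020·(3.330² − 1.085²) = 136600 − 5056 = 131500 Pa.

131.5 kPa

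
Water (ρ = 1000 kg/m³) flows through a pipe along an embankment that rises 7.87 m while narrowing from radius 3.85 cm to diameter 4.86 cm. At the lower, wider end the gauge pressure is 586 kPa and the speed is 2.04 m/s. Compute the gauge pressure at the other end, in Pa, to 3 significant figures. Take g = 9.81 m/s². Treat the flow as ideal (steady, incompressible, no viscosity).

P₂ ≈ 498000 Pa

Continuity gives A₁v₁ = A₂v₂, so v₂ = (46.6 cm²)/(18.6 cm²) × 2.04 m/s = 5.12 m/s.
Applying Bernoulli between the two ends and solving for P₂: P₂ = P₁ + ½ρ(v₁² − v₂²) − ρgΔh.
P₂ = 586000 + ½·1000·(2.04² − 5.12²) − 1000·9.81·(+7.87) = 586000 + (-11000) − (77200) = 498000 Pa.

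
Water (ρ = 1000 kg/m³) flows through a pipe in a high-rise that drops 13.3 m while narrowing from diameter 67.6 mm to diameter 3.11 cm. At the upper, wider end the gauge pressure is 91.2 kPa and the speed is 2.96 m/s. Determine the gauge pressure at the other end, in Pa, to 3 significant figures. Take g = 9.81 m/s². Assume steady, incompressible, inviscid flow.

P₂ ≈ 128000 Pa

By continuity, v₂ = v₁·A₁/A₂ = 2.96·(35.9/7.60) = 14.0 m/s.
Applying Bernoulli between the two ends and solving for P₂: P₂ = P₁ + ½ρ(v₁² − v₂²) − ρgΔh.
P₂ = 91200 + ½·1000·(2.96² − 14.0²) − 1000·9.81·(−13.3) = 91200 + (-93400) − (-130000) = 128000 Pa.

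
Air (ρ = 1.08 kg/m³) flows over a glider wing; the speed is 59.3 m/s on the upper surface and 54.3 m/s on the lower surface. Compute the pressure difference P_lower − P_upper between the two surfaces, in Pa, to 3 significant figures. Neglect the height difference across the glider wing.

ΔP = 307 Pa

The pressure is lower where the speed is higher: ΔP = ½ρ(v_up² − v_low²).
ΔP = ½·1.08·(59.3² − 54.3²) = 307 Pa.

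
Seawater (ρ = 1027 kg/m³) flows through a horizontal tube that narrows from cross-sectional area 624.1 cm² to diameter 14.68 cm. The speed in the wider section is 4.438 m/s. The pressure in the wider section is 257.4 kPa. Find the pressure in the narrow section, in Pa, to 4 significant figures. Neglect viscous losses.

The volume flow rate is constant, so v₂ = (A₁/A₂)v₁ = (624.1/169.3)·4.438 = 16.36 m/s.
The pipe is horizontal, so Bernoulli reduces to P₁ + ½ρv₁² = P₂ + ½ρv₂².
P₂ = P₁ − ½ρ(v₂² − v₁²) = 257400 − ½·1027·(16.36² − 4.438²) = 257400 − 127400 = 130000 Pa.

P₂ = 130000 Pa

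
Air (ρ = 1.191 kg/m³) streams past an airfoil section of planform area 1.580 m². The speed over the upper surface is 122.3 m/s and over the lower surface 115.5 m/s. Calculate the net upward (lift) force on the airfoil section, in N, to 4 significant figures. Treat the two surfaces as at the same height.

F ≈ 1521 N

The faster flow above has the lower pressure; Bernoulli (same height) gives ΔP = ½ρ(v_up² − v_low²).
ΔP = ½·1.191·(122.3² − 115.5²) = 962.9 Pa.
Lift = ΔP · A = 962.9 × 1.580 = 1521 N.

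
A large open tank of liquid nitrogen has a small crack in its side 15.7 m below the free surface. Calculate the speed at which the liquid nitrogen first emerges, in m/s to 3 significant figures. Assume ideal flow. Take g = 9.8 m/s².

v ≈ 17.5 m/s

Torricelli's result v = √(2gh) gives v = √(2·9.8·15.7) = 17.5 m/s.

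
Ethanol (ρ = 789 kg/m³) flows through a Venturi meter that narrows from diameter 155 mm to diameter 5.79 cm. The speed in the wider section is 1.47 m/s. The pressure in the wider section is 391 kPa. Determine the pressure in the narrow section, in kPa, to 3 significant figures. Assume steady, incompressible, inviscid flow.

348 kPa

Continuity gives A₁v₁ = A₂v₂, so v₂ = (189 cm²)/(26.3 cm²) × 1.47 m/s = 10.5 m/s.
The pipe is horizontal, so Bernoulli reduces to P₁ + ½ρv₁² = P₂ + ½ρv₂².
P₂ = P₁ − ½ρ(v₂² − v₁²) = 391000 − ½·789·(10.5² − 1.47²) = 391000 − 42900 = 348000 Pa.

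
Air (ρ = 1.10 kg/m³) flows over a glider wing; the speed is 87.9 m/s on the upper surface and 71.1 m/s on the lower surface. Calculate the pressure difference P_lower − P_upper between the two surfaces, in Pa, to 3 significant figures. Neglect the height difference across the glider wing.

ΔP ≈ 1470 Pa

Bernoulli (same height): P_lower − P_upper = ½ρ(v_upper² − v_lower²).
ΔP = ½·1.10·(87.9² − 71.1²) = 1470 Pa.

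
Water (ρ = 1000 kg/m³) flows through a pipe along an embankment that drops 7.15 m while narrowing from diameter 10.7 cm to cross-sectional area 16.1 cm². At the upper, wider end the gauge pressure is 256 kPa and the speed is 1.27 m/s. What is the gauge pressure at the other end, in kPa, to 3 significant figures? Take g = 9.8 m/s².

302 kPa

The volume flow rate is constant, so v₂ = (A₁/A₂)v₁ = (89.9/16.1)·1.27 = 7.09 m/s.
Energy conservation along the streamline gives P₂ = P₁ − ½ρ(v₂² − v₁²) − ρg(h₂ − h₁).
P₂ = 256000 + ½·1000·(1.27² − 7.09²) − 1000·9.8·(−7.15) = 256000 + (-24300) − (-70100) = 302000 Pa.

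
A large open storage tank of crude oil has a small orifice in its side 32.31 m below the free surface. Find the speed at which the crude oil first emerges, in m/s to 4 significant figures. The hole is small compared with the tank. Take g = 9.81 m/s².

With the surface at rest and both surface and jet at atmospheric pressure, Bernoulli gives ρg h = ½ρv², so v = √(2gh) = √(2·9.81·32.31) = 25.18 m/s.

v ≈ 25.18 m/s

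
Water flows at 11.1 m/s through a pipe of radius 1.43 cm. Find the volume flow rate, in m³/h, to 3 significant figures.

Q = A·v = 0.000642 m² × 11.1 m/s = 0.00713 m³/s.
Converting: 0.00713 m³/s × 3600 = 25.7 m³/h.

Q ≈ 25.7 m³/h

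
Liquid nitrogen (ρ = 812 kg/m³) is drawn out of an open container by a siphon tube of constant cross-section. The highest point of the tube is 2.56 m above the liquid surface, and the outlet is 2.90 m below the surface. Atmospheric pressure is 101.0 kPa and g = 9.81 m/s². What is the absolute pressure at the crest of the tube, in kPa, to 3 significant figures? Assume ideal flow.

P_top = 57.5 kPa

From the surface to the outlet (both open to atmosphere, surface at rest): v = √(2g·h_out) = √(2·9.81·2.90) = 7.54 m/s.
Continuity keeps v the same throughout the tube; from surface to crest, P_atm + 0 = P_top + ½ρv² + ρg·h_top.
P_top = 101000 − ½·812·7.54² − 812·9.81·2.56 = 57500 Pa.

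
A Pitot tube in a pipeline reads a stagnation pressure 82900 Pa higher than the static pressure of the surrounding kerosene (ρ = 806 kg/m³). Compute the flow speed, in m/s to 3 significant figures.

At the stagnation point the flow is brought to rest, so Bernoulli gives P_stag − P_static = ½ρv².
v = √(2ΔP/ρ) = √(2·82900/806) = 14.3 m/s.

v ≈ 14.3 m/s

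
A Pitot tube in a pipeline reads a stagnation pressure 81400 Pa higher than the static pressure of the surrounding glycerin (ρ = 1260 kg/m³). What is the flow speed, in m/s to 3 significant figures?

The dynamic pressure equals the rise in static pressure at the stagnation point: ΔP = ½ρv².
v = √(2ΔP/ρ) = √(2·81400/1260) = 11.4 m/s.

v ≈ 11.4 m/s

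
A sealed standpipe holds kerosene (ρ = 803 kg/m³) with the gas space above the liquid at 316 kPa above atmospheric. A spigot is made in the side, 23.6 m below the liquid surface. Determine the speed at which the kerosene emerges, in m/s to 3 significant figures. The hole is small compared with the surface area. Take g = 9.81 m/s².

35.4 m/s

Take point 1 at the surface (v₁ ≈ 0) and point 2 at the hole (at atmospheric pressure). Bernoulli: P₁ + ρg h = P_atm + ½ρv₂².
With P₁ − P_atm = 316000 Pa, v₂ = √(2gh + 2ΔP/ρ) = √(2·9.81·23.6 + 2·316000/803) = 35.4 m/s.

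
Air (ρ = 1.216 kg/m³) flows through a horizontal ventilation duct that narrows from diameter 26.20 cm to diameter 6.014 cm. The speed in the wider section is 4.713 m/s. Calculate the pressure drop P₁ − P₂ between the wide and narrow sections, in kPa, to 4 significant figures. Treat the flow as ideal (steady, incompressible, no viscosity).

The volume flow rate is constant, so v₂ = (A₁/A₂)v₁ = (539.1/28.41)·4.713 = 89.45 m/s.
With no height change, Bernoulli's equation is P₁ + ½ρv₁² = P₂ + ½ρv₂².
P₁ − P₂ = ½·1.216·(89.45² − 4.713²) = ½·1.216·7979 = 4851 Pa.

ΔP ≈ 4.851 kPa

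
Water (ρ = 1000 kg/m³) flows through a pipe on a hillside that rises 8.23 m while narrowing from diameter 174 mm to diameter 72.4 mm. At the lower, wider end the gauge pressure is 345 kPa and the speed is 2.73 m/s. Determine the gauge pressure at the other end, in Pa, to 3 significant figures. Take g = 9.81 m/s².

144000 Pa

Mass conservation (A₁v₁ = A₂v₂) gives v₂ = 2.73 × 238/41.2 = 15.8 m/s.
Energy conservation along the streamline gives P₂ = P₁ − ½ρ(v₂² − v₁²) − ρg(h₂ − h₁).
P₂ = 345000 + ½·1000·(2.73² − 15.8²) − 1000·9.81·(+8.23) = 345000 + (-121000) − (80700) = 144000 Pa.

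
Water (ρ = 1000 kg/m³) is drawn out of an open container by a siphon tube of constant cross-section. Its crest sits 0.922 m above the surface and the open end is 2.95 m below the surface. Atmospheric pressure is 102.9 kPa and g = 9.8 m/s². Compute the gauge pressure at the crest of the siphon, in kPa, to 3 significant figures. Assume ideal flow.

-37.9 kPa

Bernoulli surface→outlet gives ½v² = g·h_out, so v = √(2·9.8·2.95) = 7.60 m/s.
The bore is uniform, so the speed at the crest is the same v. Bernoulli surface→crest: P_atm = P_top + ½ρv² + ρg·h_top.
P_top = 102900 − ½·1000·7.60² − 1000·9.8·0.922 = 65000 Pa. So P_gauge = P_top − P_atm = -37900 Pa.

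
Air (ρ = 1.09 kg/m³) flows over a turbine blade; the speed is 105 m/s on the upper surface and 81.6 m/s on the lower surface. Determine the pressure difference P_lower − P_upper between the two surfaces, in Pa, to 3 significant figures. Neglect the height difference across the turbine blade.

ΔP = 2380 Pa

Bernoulli (same height): P_lower − P_upper = ½ρ(v_upper² − v_lower²).
ΔP = ½·1.09·(105² − 81.6²) = 2380 Pa.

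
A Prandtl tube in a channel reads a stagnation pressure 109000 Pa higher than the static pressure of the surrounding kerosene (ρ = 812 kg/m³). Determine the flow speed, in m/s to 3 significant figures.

Bernoulli between the free stream and the stagnation point: ½ρv² = P_stag − P_static.
v = √(2ΔP/ρ) = √(2·109000/812) = 16.4 m/s.

v ≈ 16.4 m/s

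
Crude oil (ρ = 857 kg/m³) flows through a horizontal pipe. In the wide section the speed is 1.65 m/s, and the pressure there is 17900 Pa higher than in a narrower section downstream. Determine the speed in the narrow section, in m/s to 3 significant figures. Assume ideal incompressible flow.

With h₁ = h₂, rearranging Bernoulli gives v₂ = √(v₁² + 2ΔP/ρ).
v₂ = √(1.65² + 2·17900/857) = √(2.72 + 41.8) = 6.67 m/s.

v₂ ≈ 6.67 m/s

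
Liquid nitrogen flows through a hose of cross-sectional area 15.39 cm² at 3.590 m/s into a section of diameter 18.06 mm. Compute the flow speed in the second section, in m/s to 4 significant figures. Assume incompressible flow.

v₂ ≈ 21.57 m/s

The volume flow rate is constant, so v₂ = (A₁/A₂)v₁ = (15.39/2.562)·3.590 = 21.57 m/s.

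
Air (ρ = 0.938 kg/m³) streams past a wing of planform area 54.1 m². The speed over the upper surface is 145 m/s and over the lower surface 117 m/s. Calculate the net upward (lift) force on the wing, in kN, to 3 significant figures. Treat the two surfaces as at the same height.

The faster flow above has the lower pressure; Bernoulli (same height) gives ΔP = ½ρ(v_up² − v_low²).
ΔP = ½·0.938·(145² − 117²) = 3440 Pa.
Lift = ΔP · A = 3440 × 54.1 = 186000 N.

186 kN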